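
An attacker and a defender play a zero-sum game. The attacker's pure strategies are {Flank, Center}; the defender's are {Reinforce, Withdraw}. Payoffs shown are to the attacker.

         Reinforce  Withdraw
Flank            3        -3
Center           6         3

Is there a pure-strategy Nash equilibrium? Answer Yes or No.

Yes

Row minima: Flank → -3, Center → 3; maximin = 3.
Column maxima: Reinforce → 6, Withdraw → 3; minimax = 3.
maximin = minimax = 3, so a saddle point exists.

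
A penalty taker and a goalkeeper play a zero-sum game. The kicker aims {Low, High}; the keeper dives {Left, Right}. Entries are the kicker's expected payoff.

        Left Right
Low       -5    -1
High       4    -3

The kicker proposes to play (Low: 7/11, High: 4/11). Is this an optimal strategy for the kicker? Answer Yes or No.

Yes

Against Left this mix gives (7/11)·(-5) + (4/11)·4 = -19/11.
Against Right this mix gives (7/11)·(-1) + (4/11)·(-3) = -19/11.
All of the keeper's active replies (Left, Right) yield -19/11, and no column does worse for the kicker. The mix makes the keeper indifferent and guarantees -19/11, so it is optimal.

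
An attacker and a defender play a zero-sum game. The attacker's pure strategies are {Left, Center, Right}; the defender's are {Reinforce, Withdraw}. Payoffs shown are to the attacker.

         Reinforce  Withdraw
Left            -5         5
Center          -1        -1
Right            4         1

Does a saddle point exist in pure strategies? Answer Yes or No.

Row minima: Left → -5, Center → -1, Right → 1; maximin = 1.
Column maxima: Reinforce → 4, Withdraw → 5; minimax = 4.
1 ≠ 4, so no pure-strategy equilibrium exists.

No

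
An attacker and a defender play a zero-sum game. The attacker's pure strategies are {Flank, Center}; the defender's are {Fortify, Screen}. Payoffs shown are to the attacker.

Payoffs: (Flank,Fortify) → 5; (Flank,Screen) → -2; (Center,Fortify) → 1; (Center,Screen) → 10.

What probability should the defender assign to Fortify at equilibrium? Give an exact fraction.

Row minima: Flank → -2, Center → 1; maximin = 1.
Column maxima: Fortify → 5, Screen → 10; minimax = 5.
1 ≠ 5, so there is no saddle point; optimal play is mixed.
Let the attacker play Flank with probability p. Expected payoff against Fortify: 5p + 1(1−p) = 4p + 1; against Screen: (-2)p + 10(1−p) = −12p + 10.
Setting these equal: 4p + 1 = −12p + 10 ⇒ 16p = 9 ⇒ p = 9/16, and the value is (4)·(9/16) + 1 = 13/4.
For the defender: with q = P(Fortify), equating Flank's and Center's payoffs gives 7q − 2 = −9q + 10 ⇒ q = 3/4.

3/4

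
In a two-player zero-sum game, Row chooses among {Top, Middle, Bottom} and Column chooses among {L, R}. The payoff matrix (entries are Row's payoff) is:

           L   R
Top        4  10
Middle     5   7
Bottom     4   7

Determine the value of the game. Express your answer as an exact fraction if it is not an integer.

5

Row minima: Top → 4, Middle → 5, Bottom → 4; maximin = 5.
Column maxima: L → 5, R → 10; minimax = 5.
Since maximin = minimax = 5, there is a saddle point and the value is 5.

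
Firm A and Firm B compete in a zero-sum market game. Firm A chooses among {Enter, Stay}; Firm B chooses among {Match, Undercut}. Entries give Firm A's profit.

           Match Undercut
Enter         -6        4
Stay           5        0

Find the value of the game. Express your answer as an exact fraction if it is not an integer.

4/3

Row minima: Enter → -6, Stay → 0; maximin = 0.
Column maxima: Match → 5, Undercut → 4; minimax = 4.
0 ≠ 4, so there is no saddle point; optimal play is mixed.
Let Firm A play Enter with probability p. Expected payoff against Match: (-6)p + 5(1−p) = −11p + 5; against Undercut: 4p + 0(1−p) = 4p.
Setting these equal: −11p + 5 = 4p ⇒ −15p = -5 ⇒ p = 1/3, and the value is (-11)·(1/3) + 5 = 4/3.
For Firm B: with q = P(Match), equating Enter's and Stay's payoffs gives −10q + 4 = 5q ⇒ q = 4/15.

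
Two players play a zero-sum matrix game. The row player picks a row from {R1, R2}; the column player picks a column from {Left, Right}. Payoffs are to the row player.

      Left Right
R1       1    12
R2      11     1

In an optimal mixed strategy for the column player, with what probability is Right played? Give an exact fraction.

Row minima: R1 → 1, R2 → 1; maximin = 1.
Column maxima: Left → 11, Right → 12; minimax = 11.
1 ≠ 11, so there is no saddle point; optimal play is mixed.
Let the row player play R1 with probability p. Expected payoff against Left: 1p + 11(1−p) = −10p + 11; against Right: 12p + 1(1−p) = 11p + 1.
Setting these equal: −10p + 11 = 11p + 1 ⇒ −21p = -10 ⇒ p = 10/21, and the value is (-10)·(10/21) + 11 = 131/21.
For the column player: with q = P(Left), equating R1's and R2's payoffs gives −11q + 12 = 10q + 1 ⇒ q = 11/21.

10/21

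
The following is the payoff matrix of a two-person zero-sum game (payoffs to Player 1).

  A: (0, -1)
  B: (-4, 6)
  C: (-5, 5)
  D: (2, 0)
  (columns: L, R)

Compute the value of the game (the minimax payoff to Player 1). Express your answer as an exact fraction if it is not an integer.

Row minima: A → -1, B → -4, C → -5, D → 0; maximin = 0.
Column maxima: L → 2, R → 6; minimax = 2.
0 ≠ 2, so there is no saddle point; optimal play is mixed.
A is strictly dominated by D, so Player 1 never plays it.
C is strictly dominated by B, so Player 1 never plays it.
On the remaining 2×2 (B, D vs L, R):
Let Player 1 play B with probability p. Expected payoff against L: (-4)p + 2(1−p) = −6p + 2; against R: 6p + 0(1−p) = 6p.
Setting these equal: −6p + 2 = 6p ⇒ −12p = -2 ⇒ p = 1/6, and the value is (-6)·(1/6) + 2 = 1.
For Player 2: with q = P(L), equating B's and D's payoffs gives −10q + 6 = 2q ⇒ q = 1/2.

1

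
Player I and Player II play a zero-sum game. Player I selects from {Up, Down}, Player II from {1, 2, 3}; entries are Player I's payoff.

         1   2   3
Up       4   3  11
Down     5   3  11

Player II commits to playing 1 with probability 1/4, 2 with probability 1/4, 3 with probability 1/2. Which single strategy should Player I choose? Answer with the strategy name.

Down

Expected payoff of Up: (1/4)·4 + (1/4)·3 + (1/2)·11 = 29/4.
Expected payoff of Down: (1/4)·5 + (1/4)·3 + (1/2)·11 = 15/2.
The largest is 15/2, so Player I's best response is Down.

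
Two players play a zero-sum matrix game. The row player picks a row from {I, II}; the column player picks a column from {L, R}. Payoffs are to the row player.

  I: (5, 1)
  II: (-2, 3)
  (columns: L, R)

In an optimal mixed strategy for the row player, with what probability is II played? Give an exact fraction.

4/9

Row minima: I → 1, II → -2; maximin = 1.
Column maxima: L → 5, R → 3; minimax = 3.
1 ≠ 3, so there is no saddle point; optimal play is mixed.
Let the row player play I with probability p. Expected payoff against L: 5p + (-2)(1−p) = 7p − 2; against R: 1p + 3(1−p) = −2p + 3.
Setting these equal: 7p − 2 = −2p + 3 ⇒ 9p = 5 ⇒ p = 5/9, and the value is (7)·(5/9) − 2 = 17/9.
For the column player: with q = P(L), equating I's and II's payoffs gives 4q + 1 = −5q + 3 ⇒ q = 2/9.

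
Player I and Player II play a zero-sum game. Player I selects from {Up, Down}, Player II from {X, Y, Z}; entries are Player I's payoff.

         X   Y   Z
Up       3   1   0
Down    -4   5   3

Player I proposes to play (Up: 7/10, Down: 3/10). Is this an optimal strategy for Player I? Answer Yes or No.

Yes

Against X this mix gives (7/10)·3 + (3/10)·(-4) = 9/10.
Against Y this mix gives (7/10)·1 + (3/10)·5 = 11/5.
Against Z this mix gives (7/10)·0 + (3/10)·3 = 9/10.
All of Player II's active replies (X, Z) yield 9/10, and no column does worse for Player I. The mix makes Player II indifferent and guarantees 9/10, so it is optimal.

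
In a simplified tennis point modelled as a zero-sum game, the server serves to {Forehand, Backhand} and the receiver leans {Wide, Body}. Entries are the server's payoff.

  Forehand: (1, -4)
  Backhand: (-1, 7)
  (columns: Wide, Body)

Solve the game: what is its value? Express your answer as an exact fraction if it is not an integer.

3/13

Row minima: Forehand → -4, Backhand → -1; maximin = -1.
Column maxima: Wide → 1, Body → 7; minimax = 1.
-1 ≠ 1, so there is no saddle point; optimal play is mixed.
Let the server play Forehand with probability p. Expected payoff against Wide: 1p + (-1)(1−p) = 2p − 1; against Body: (-4)p + 7(1−p) = −11p + 7.
Setting these equal: 2p − 1 = −11p + 7 ⇒ 13p = 8 ⇒ p = 8/13, and the value is (2)·(8/13) − 1 = 3/13.
For the receiver: with q = P(Wide), equating Forehand's and Backhand's payoffs gives 5q − 4 = −8q + 7 ⇒ q = 11/13.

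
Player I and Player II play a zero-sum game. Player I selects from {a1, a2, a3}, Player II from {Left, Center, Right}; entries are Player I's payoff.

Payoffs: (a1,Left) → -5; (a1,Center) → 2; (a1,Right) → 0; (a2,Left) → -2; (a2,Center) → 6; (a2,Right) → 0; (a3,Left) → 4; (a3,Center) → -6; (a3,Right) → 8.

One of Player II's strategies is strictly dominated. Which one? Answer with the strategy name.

Right

Left holds Player I's payoff strictly below Right in every row: -5 < 0, -2 < 0, 4 < 8.
So Right is strictly dominated for Player II.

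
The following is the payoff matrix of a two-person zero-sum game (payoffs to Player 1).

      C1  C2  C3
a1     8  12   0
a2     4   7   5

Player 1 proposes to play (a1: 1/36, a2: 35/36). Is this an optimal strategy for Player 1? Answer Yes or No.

Against C1 this mix gives (1/36)·8 + (35/36)·4 = 37/9.
Against C2 this mix gives (1/36)·12 + (35/36)·7 = 257/36.
Against C3 this mix gives (1/36)·0 + (35/36)·5 = 175/36.
Player 2 will play C1, holding Player 1 to 37/9. Shifting weight toward the row that does better against C1 would raise this floor (the equalizing mix achieves 40/9 against both C1 and C3), so the proposed strategy is not optimal.

No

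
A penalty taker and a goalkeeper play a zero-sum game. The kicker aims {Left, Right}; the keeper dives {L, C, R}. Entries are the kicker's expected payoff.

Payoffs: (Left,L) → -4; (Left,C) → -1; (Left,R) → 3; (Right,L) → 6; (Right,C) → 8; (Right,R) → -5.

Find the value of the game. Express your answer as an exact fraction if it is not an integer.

Row minima: Left → -4, Right → -5; maximin = -4.
Column maxima: L → 6, C → 8, R → 3; minimax = 3.
-4 ≠ 3, so there is no saddle point; optimal play is mixed.
C is strictly dominated by L (it gives the kicker strictly more in every row), so the keeper never plays it.
On the remaining 2×2 (Left, Right vs L, R):
Let the kicker play Left with probability p. Expected payoff against L: (-4)p + 6(1−p) = −10p + 6; against R: 3p + (-5)(1−p) = 8p − 5.
Setting these equal: −10p + 6 = 8p − 5 ⇒ −18p = -11 ⇒ p = 11/18, and the value is (-10)·(11/18) + 6 = -1/9.
For the keeper: with q = P(L), equating Left's and Right's payoffs gives −7q + 3 = 11q − 5 ⇒ q = 4/9.

-1/9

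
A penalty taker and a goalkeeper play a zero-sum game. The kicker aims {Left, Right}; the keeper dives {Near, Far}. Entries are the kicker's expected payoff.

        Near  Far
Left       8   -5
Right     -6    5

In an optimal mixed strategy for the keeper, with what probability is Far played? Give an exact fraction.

7/12

Row minima: Left → -5, Right → -6; maximin = -5.
Column maxima: Near → 8, Far → 5; minimax = 5.
-5 ≠ 5, so there is no saddle point; optimal play is mixed.
Let the kicker play Left with probability p. Expected payoff against Near: 8p + (-6)(1−p) = 14p − 6; against Far: (-5)p + 5(1−p) = −10p + 5.
Setting these equal: 14p − 6 = −10p + 5 ⇒ 24p = 11 ⇒ p = 11/24, and the value is (14)·(11/24) − 6 = 5/12.
For the keeper: with q = P(Near), equating Left's and Right's payoffs gives 13q − 5 = −11q + 5 ⇒ q = 5/12.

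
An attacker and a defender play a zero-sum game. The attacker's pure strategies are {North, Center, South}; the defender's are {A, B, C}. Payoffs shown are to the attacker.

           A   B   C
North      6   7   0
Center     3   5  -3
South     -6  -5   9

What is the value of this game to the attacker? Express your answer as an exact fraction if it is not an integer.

18/7

Row minima: North → 0, Center → -3, South → -6; maximin = 0.
Column maxima: A → 6, B → 7, C → 9; minimax = 6.
0 ≠ 6, so there is no saddle point; optimal play is mixed.
Center is strictly dominated by North, so the attacker never plays it.
B is strictly dominated by A (it gives the attacker strictly more in every row), so the defender never plays it.
On the remaining 2×2 (North, South vs A, C):
Let the attacker play North with probability p. Expected payoff against A: 6p + (-6)(1−p) = 12p − 6; against C: 0p + 9(1−p) = −9p + 9.
Setting these equal: 12p − 6 = −9p + 9 ⇒ 21p = 15 ⇒ p = 5/7, and the value is (12)·(5/7) − 6 = 18/7.
For the defender: with q = P(A), equating North's and South's payoffs gives 6q = −15q + 9 ⇒ q = 3/7.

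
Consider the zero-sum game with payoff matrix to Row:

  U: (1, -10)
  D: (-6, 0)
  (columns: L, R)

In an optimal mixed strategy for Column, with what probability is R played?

7/17

Row minima: U → -10, D → -6; maximin = -6.
Column maxima: L → 1, R → 0; minimax = 0.
-6 ≠ 0, so there is no saddle point; optimal play is mixed.
Let Row play U with probability p. Expected payoff against L: 1p + (-6)(1−p) = 7p − 6; against R: (-10)p + 0(1−p) = −10p.
Setting these equal: 7p − 6 = −10p ⇒ 17p = 6 ⇒ p = 6/17, and the value is (7)·(6/17) − 6 = -60/17.
For Column: with q = P(L), equating U's and D's payoffs gives 11q − 10 = −6q ⇒ q = 10/17.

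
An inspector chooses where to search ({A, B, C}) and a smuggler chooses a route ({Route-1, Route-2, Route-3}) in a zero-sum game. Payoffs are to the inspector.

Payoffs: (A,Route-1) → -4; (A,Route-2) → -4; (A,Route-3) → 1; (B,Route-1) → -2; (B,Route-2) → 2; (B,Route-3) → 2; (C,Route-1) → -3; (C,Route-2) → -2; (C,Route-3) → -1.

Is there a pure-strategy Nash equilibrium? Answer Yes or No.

Yes

Row minima: A → -4, B → -2, C → -3; maximin = -2.
Column maxima: Route-1 → -2, Route-2 → 2, Route-3 → 2; minimax = -2.
maximin = minimax = -2, so a saddle point exists.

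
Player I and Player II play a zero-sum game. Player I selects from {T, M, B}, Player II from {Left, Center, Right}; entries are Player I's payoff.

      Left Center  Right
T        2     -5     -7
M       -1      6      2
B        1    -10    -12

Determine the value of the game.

Row minima: T → -7, M → -1, B → -12; maximin = -1.
Column maxima: Left → 2, Center → 6, Right → 2; minimax = 2.
-1 ≠ 2, so there is no saddle point; optimal play is mixed.
B is strictly dominated by T, so Player I never plays it.
Center is strictly dominated by Right (it gives Player I strictly more in every row), so Player II never plays it.
On the remaining 2×2 (T, M vs Left, Right):
Let Player I play T with probability p. Expected payoff against Left: 2p + (-1)(1−p) = 3p − 1; against Right: (-7)p + 2(1−p) = −9p + 2.
Setting these equal: 3p − 1 = −9p + 2 ⇒ 12p = 3 ⇒ p = 1/4, and the value is (3)·(1/4) − 1 = -1/4.
For Player II: with q = P(Left), equating T's and M's payoffs gives 9q − 7 = −3q + 2 ⇒ q = 3/4.

-1/4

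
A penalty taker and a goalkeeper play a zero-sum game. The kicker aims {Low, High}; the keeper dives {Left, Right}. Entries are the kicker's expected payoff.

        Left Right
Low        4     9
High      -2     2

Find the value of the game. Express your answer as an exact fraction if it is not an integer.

Row minima: Low → 4, High → -2; maximin = 4.
Column maxima: Left → 4, Right → 9; minimax = 4.
Since maximin = minimax = 4, there is a saddle point and the value is 4.

4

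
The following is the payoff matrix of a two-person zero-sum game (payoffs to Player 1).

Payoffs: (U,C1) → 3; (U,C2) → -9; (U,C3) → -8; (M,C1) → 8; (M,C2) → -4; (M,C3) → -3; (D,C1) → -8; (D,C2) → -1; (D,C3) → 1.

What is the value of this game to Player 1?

Row minima: U → -9, M → -4, D → -8; maximin = -4.
Column maxima: C1 → 8, C2 → -1, C3 → 1; minimax = -1.
-4 ≠ -1, so there is no saddle point; optimal play is mixed.
U is strictly dominated by M, so Player 1 never plays it.
C3 is strictly dominated by C2 (it gives Player 1 strictly more in every row), so Player 2 never plays it.
On the remaining 2×2 (M, D vs C1, C2):
Let Player 1 play M with probability p. Expected payoff against C1: 8p + (-8)(1−p) = 16p − 8; against C2: (-4)p + (-1)(1−p) = −3p − 1.
Setting these equal: 16p − 8 = −3p − 1 ⇒ 19p = 7 ⇒ p = 7/19, and the value is (16)·(7/19) − 8 = -40/19.
For Player 2: with q = P(C1), equating M's and D's payoffs gives 12q − 4 = −7q − 1 ⇒ q = 3/19.

-40/19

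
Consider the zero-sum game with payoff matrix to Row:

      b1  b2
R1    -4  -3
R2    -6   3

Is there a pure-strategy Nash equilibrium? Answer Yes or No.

Yes

Row minima: R1 → -4, R2 → -6; maximin = -4.
Column maxima: b1 → -4, b2 → 3; minimax = -4.
maximin = minimax = -4, so a saddle point exists.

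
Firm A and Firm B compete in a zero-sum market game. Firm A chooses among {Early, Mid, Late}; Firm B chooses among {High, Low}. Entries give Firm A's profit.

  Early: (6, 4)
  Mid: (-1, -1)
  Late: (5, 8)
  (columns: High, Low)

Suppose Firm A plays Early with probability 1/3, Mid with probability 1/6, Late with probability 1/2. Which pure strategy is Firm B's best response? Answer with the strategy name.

If Firm B plays High, Firm A's expected payoff is (1/3)·6 + (1/6)·(-1) + (1/2)·5 = 13/3.
If Firm B plays Low, Firm A's expected payoff is (1/3)·4 + (1/6)·(-1) + (1/2)·8 = 31/6.
Firm B minimizes Firm A's payoff; the smallest is 13/3, so the best response is High.

High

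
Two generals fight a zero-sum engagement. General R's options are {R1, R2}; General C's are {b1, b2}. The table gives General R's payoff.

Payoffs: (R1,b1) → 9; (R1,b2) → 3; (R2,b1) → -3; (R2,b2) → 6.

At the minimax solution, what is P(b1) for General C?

Row minima: R1 → 3, R2 → -3; maximin = 3.
Column maxima: b1 → 9, b2 → 6; minimax = 6.
3 ≠ 6, so there is no saddle point; optimal play is mixed.
Let General R play R1 with probability p. Expected payoff against b1: 9p + (-3)(1−p) = 12p − 3; against b2: 3p + 6(1−p) = −3p + 6.
Setting these equal: 12p − 3 = −3p + 6 ⇒ 15p = 9 ⇒ p = 3/5, and the value is (12)·(3/5) − 3 = 21/5.
For General C: with q = P(b1), equating R1's and R2's payoffs gives 6q + 3 = −9q + 6 ⇒ q = 1/5.

1/5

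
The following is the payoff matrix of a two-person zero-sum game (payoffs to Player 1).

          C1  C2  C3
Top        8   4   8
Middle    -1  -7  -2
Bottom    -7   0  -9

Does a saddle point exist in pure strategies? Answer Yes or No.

Yes

Row minima: Top → 4, Middle → -7, Bottom → -9; maximin = 4.
Column maxima: C1 → 8, C2 → 4, C3 → 8; minimax = 4.
maximin = minimax = 4, so a saddle point exists.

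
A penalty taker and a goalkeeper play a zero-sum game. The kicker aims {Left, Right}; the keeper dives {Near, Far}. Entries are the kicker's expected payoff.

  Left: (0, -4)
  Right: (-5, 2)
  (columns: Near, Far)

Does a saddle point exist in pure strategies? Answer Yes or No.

No

Row minima: Left → -4, Right → -5; maximin = -4.
Column maxima: Near → 0, Far → 2; minimax = 0.
-4 ≠ 0, so no pure-strategy equilibrium exists.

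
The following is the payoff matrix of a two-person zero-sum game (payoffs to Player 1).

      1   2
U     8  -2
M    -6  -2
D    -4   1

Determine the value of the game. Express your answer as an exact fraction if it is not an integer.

Row minima: U → -2, M → -6, D → -4; maximin = -2.
Column maxima: 1 → 8, 2 → 1; minimax = 1.
-2 ≠ 1, so there is no saddle point; optimal play is mixed.
M is strictly dominated by D, so Player 1 never plays it.
On the remaining 2×2 (U, D vs 1, 2):
Let Player 1 play U with probability p. Expected payoff against 1: 8p + (-4)(1−p) = 12p − 4; against 2: (-2)p + 1(1−p) = −3p + 1.
Setting these equal: 12p − 4 = −3p + 1 ⇒ 15p = 5 ⇒ p = 1/3, and the value is (12)·(1/3) − 4 = 0.
For Player 2: with q = P(1), equating U's and D's payoffs gives 10q − 2 = −5q + 1 ⇒ q = 1/5.

0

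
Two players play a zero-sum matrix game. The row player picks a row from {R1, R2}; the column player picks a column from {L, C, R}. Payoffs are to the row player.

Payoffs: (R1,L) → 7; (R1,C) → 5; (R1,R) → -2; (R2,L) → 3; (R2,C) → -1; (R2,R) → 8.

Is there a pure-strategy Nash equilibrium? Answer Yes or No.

No

Row minima: R1 → -2, R2 → -1; maximin = -1.
Column maxima: L → 7, C → 5, R → 8; minimax = 5.
-1 ≠ 5, so no pure-strategy equilibrium exists.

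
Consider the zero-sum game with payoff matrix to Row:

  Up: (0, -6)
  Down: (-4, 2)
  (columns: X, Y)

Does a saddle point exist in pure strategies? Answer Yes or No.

Row minima: Up → -6, Down → -4; maximin = -4.
Column maxima: X → 0, Y → 2; minimax = 0.
-4 ≠ 0, so no pure-strategy equilibrium exists.

No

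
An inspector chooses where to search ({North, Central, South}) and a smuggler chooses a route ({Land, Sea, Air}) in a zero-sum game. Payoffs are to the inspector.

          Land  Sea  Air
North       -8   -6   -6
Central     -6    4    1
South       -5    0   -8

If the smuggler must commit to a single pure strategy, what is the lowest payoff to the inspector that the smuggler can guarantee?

Column maxima: Land → -5, Sea → 4, Air → 1.
The smallest of these is -5.

-5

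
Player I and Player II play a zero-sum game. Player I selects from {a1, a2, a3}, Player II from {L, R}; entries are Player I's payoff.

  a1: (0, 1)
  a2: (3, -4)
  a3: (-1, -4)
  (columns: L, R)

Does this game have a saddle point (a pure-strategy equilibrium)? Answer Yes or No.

No

Row minima: a1 → 0, a2 → -4, a3 → -4; maximin = 0.
Column maxima: L → 3, R → 1; minimax = 1.
0 ≠ 1, so no pure-strategy equilibrium exists.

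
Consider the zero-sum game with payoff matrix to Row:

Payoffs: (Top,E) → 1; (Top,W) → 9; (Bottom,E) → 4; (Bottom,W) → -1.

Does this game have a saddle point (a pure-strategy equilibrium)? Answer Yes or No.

No

Row minima: Top → 1, Bottom → -1; maximin = 1.
Column maxima: E → 4, W → 9; minimax = 4.
1 ≠ 4, so no pure-strategy equilibrium exists.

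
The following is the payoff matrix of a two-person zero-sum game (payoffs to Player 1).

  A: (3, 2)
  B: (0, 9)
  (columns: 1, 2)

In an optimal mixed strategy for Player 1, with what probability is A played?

9/10

Row minima: A → 2, B → 0; maximin = 2.
Column maxima: 1 → 3, 2 → 9; minimax = 3.
2 ≠ 3, so there is no saddle point; optimal play is mixed.
Let Player 1 play A with probability p. Expected payoff against 1: 3p + 0(1−p) = 3p; against 2: 2p + 9(1−p) = −7p + 9.
Setting these equal: 3p = −7p + 9 ⇒ 10p = 9 ⇒ p = 9/10, and the value is (3)·(9/10) = 27/10.
For Player 2: with q = P(1), equating A's and B's payoffs gives q + 2 = −9q + 9 ⇒ q = 7/10.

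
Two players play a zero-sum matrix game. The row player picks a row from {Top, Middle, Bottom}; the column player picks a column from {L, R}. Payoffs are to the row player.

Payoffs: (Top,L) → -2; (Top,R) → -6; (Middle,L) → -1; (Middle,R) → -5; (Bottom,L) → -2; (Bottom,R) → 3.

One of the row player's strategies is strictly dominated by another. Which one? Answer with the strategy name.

Top

Middle gives a strictly higher payoff than Top against every column: -1 > -2, -5 > -6.
So Top is strictly dominated and the row player never plays it.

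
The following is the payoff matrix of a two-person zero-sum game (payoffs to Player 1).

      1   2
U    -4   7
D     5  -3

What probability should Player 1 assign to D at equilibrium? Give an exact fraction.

Row minima: U → -4, D → -3; maximin = -3.
Column maxima: 1 → 5, 2 → 7; minimax = 5.
-3 ≠ 5, so there is no saddle point; optimal play is mixed.
Let Player 1 play U with probability p. Expected payoff against 1: (-4)p + 5(1−p) = −9p + 5; against 2: 7p + (-3)(1−p) = 10p − 3.
Setting these equal: −9p + 5 = 10p − 3 ⇒ −19p = -8 ⇒ p = 8/19, and the value is (-9)·(8/19) + 5 = 23/19.
For Player 2: with q = P(1), equating U's and D's payoffs gives −11q + 7 = 8q − 3 ⇒ q = 10/19.

11/19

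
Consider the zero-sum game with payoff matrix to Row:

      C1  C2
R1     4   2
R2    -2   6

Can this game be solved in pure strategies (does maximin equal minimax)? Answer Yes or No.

No

Row minima: R1 → 2, R2 → -2; maximin = 2.
Column maxima: C1 → 4, C2 → 6; minimax = 4.
2 ≠ 4, so no pure-strategy equilibrium exists.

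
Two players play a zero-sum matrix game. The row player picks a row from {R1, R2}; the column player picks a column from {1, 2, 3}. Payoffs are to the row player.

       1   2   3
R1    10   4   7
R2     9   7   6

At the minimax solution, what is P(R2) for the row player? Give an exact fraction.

Row minima: R1 → 4, R2 → 6; maximin = 6.
Column maxima: 1 → 10, 2 → 7, 3 → 7; minimax = 7.
6 ≠ 7, so there is no saddle point; optimal play is mixed.
1 is strictly dominated by 2 (it gives the row player strictly more in every row), so the column player never plays it.
On the remaining 2×2 (R1, R2 vs 2, 3):
Let the row player play R1 with probability p. Expected payoff against 2: 4p + 7(1−p) = −3p + 7; against 3: 7p + 6(1−p) = p + 6.
Setting these equal: −3p + 7 = p + 6 ⇒ −4p = -1 ⇒ p = 1/4, and the value is (-3)·(1/4) + 7 = 25/4.
For the column player: with q = P(2), equating R1's and R2's payoffs gives −3q + 7 = q + 6 ⇒ q = 1/4.

3/4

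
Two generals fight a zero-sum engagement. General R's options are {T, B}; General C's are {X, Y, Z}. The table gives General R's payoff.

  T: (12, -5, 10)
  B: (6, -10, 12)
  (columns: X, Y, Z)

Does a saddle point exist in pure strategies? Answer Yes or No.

Yes

Row minima: T → -5, B → -10; maximin = -5.
Column maxima: X → 12, Y → -5, Z → 12; minimax = -5.
maximin = minimax = -5, so a saddle point exists.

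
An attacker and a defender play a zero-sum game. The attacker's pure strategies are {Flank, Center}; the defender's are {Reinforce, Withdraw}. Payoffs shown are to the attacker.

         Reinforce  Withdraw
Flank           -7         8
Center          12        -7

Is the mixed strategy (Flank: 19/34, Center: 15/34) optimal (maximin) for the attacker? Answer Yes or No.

Yes

Against Reinforce this mix gives (19/34)·(-7) + (15/34)·12 = 47/34.
Against Withdraw this mix gives (19/34)·8 + (15/34)·(-7) = 47/34.
All of the defender's active replies (Reinforce, Withdraw) yield 47/34, and no column does worse for the attacker. The mix makes the defender indifferent and guarantees 47/34, so it is optimal.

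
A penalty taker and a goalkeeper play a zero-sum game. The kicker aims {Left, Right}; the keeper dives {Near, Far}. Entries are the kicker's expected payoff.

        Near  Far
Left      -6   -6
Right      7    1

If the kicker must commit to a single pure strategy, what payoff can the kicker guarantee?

Row minima: Left → -6, Right → 1.
The best of these is 1.

1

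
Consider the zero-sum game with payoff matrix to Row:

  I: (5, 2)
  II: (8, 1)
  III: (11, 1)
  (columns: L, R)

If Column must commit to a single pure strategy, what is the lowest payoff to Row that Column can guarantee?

Column maxima: L → 11, R → 2.
The smallest of these is 2.

2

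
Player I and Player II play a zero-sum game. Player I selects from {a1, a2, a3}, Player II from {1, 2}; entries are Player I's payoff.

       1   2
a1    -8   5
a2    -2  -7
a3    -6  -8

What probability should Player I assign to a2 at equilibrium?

13/18

Row minima: a1 → -8, a2 → -7, a3 → -8; maximin = -7.
Column maxima: 1 → -2, 2 → 5; minimax = -2.
-7 ≠ -2, so there is no saddle point; optimal play is mixed.
a3 is strictly dominated by a2, so Player I never plays it.
On the remaining 2×2 (a1, a2 vs 1, 2):
Let Player I play a1 with probability p. Expected payoff against 1: (-8)p + (-2)(1−p) = −6p − 2; against 2: 5p + (-7)(1−p) = 12p − 7.
Setting these equal: −6p − 2 = 12p − 7 ⇒ −18p = -5 ⇒ p = 5/18, and the value is (-6)·(5/18) − 2 = -11/3.
For Player II: with q = P(1), equating a1's and a2's payoffs gives −13q + 5 = 5q − 7 ⇒ q = 2/3.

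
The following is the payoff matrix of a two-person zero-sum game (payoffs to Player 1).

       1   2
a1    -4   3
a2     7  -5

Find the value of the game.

1/19

Row minima: a1 → -4, a2 → -5; maximin = -4.
Column maxima: 1 → 7, 2 → 3; minimax = 3.
-4 ≠ 3, so there is no saddle point; optimal play is mixed.
Let Player 1 play a1 with probability p. Expected payoff against 1: (-4)p + 7(1−p) = −11p + 7; against 2: 3p + (-5)(1−p) = 8p − 5.
Setting these equal: −11p + 7 = 8p − 5 ⇒ −19p = -12 ⇒ p = 12/19, and the value is (-11)·(12/19) + 7 = 1/19.
For Player 2: with q = P(1), equating a1's and a2's payoffs gives −7q + 3 = 12q − 5 ⇒ q = 8/19.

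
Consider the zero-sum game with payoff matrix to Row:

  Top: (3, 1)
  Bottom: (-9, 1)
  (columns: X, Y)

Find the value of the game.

1

Row minima: Top → 1, Bottom → -9; maximin = 1.
Column maxima: X → 3, Y → 1; minimax = 1.
Since maximin = minimax = 1, there is a saddle point and the value is 1.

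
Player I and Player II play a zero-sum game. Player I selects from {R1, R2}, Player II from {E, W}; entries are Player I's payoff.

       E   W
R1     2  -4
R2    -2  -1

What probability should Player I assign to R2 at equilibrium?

6/7

Row minima: R1 → -4, R2 → -2; maximin = -2.
Column maxima: E → 2, W → -1; minimax = -1.
-2 ≠ -1, so there is no saddle point; optimal play is mixed.
Let Player I play R1 with probability p. Expected payoff against E: 2p + (-2)(1−p) = 4p − 2; against W: (-4)p + (-1)(1−p) = −3p − 1.
Setting these equal: 4p − 2 = −3p − 1 ⇒ 7p = 1 ⇒ p = 1/7, and the value is (4)·(1/7) − 2 = -10/7.
For Player II: with q = P(E), equating R1's and R2's payoffs gives 6q − 4 = −q − 1 ⇒ q = 3/7.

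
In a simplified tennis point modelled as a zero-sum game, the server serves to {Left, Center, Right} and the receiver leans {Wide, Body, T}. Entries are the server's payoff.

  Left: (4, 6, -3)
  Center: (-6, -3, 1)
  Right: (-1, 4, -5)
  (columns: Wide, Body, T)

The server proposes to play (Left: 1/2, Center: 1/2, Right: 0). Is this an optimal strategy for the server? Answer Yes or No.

Against Wide this mix gives (1/2)·4 + (1/2)·(-6) = -1.
Against Body this mix gives (1/2)·6 + (1/2)·(-3) = 3/2.
Against T this mix gives (1/2)·(-3) + (1/2)·1 = -1.
All of the receiver's active replies (Wide, T) yield -1, and no column does worse for the server. The mix makes the receiver indifferent and guarantees -1, so it is optimal.

Yes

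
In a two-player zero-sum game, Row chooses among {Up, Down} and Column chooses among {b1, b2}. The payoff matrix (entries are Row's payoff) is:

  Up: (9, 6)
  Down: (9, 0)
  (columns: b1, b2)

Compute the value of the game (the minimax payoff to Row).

Row minima: Up → 6, Down → 0; maximin = 6.
Column maxima: b1 → 9, b2 → 6; minimax = 6.
Since maximin = minimax = 6, there is a saddle point and the value is 6.

6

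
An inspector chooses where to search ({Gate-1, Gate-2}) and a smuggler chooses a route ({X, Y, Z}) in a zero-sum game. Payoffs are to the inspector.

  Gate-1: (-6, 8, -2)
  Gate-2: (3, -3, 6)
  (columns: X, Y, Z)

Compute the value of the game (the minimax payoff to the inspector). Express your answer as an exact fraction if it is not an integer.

3/10

Row minima: Gate-1 → -6, Gate-2 → -3; maximin = -3.
Column maxima: X → 3, Y → 8, Z → 6; minimax = 3.
-3 ≠ 3, so there is no saddle point; optimal play is mixed.
Z is strictly dominated by X (it gives the inspector strictly more in every row), so the smuggler never plays it.
On the remaining 2×2 (Gate-1, Gate-2 vs X, Y):
Let the inspector play Gate-1 with probability p. Expected payoff against X: (-6)p + 3(1−p) = −9p + 3; against Y: 8p + (-3)(1−p) = 11p − 3.
Setting these equal: −9p + 3 = 11p − 3 ⇒ −20p = -6 ⇒ p = 3/10, and the value is (-9)·(3/10) + 3 = 3/10.
For the smuggler: with q = P(X), equating Gate-1's and Gate-2's payoffs gives −14q + 8 = 6q − 3 ⇒ q = 11/20.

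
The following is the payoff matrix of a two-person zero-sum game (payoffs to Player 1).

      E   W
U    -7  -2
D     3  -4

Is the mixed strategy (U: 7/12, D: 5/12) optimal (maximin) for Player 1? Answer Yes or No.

Yes

Against E this mix gives (7/12)·(-7) + (5/12)·3 = -17/6.
Against W this mix gives (7/12)·(-2) + (5/12)·(-4) = -17/6.
All of Player 2's active replies (E, W) yield -17/6, and no column does worse for Player 1. The mix makes Player 2 indifferent and guarantees -17/6, so it is optimal.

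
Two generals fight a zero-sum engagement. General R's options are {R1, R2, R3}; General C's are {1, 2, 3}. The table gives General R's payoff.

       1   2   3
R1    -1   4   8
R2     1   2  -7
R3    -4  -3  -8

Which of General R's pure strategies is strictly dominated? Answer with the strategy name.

R3

R1 gives a strictly higher payoff than R3 against every column: -1 > -4, 4 > -3, 8 > -8.
So R3 is strictly dominated and General R never plays it.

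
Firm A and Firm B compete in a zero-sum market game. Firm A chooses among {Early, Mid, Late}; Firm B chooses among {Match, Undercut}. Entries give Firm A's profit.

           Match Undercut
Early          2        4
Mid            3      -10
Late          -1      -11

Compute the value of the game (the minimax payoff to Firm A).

32/15

Row minima: Early → 2, Mid → -10, Late → -11; maximin = 2.
Column maxima: Match → 3, Undercut → 4; minimax = 3.
2 ≠ 3, so there is no saddle point; optimal play is mixed.
Late is strictly dominated by Early, so Firm A never plays it.
On the remaining 2×2 (Early, Mid vs Match, Undercut):
Let Firm A play Early with probability p. Expected payoff against Match: 2p + 3(1−p) = −p + 3; against Undercut: 4p + (-10)(1−p) = 14p − 10.
Setting these equal: −p + 3 = 14p − 10 ⇒ −15p = -13 ⇒ p = 13/15, and the value is (-1)·(13/15) + 3 = 32/15.
For Firm B: with q = P(Match), equating Early's and Mid's payoffs gives −2q + 4 = 13q − 10 ⇒ q = 14/15.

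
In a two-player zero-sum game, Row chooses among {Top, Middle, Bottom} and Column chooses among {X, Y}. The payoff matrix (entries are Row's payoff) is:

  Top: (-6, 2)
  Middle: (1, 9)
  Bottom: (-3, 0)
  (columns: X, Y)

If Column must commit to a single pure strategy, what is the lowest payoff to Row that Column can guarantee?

1

Column maxima: X → 1, Y → 9.
The smallest of these is 1.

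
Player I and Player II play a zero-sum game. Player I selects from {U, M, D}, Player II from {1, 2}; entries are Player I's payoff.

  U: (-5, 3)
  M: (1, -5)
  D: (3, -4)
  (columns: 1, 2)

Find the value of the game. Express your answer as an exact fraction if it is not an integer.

Row minima: U → -5, M → -5, D → -4; maximin = -4.
Column maxima: 1 → 3, 2 → 3; minimax = 3.
-4 ≠ 3, so there is no saddle point; optimal play is mixed.
M is strictly dominated by D, so Player I never plays it.
On the remaining 2×2 (U, D vs 1, 2):
Let Player I play U with probability p. Expected payoff against 1: (-5)p + 3(1−p) = −8p + 3; against 2: 3p + (-4)(1−p) = 7p − 4.
Setting these equal: −8p + 3 = 7p − 4 ⇒ −15p = -7 ⇒ p = 7/15, and the value is (-8)·(7/15) + 3 = -11/15.
For Player II: with q = P(1), equating U's and D's payoffs gives −8q + 3 = 7q − 4 ⇒ q = 7/15.

-11/15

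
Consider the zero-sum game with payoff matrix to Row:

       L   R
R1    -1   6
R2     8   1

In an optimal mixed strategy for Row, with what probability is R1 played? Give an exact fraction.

1/2

Row minima: R1 → -1, R2 → 1; maximin = 1.
Column maxima: L → 8, R → 6; minimax = 6.
1 ≠ 6, so there is no saddle point; optimal play is mixed.
Let Row play R1 with probability p. Expected payoff against L: (-1)p + 8(1−p) = −9p + 8; against R: 6p + 1(1−p) = 5p + 1.
Setting these equal: −9p + 8 = 5p + 1 ⇒ −14p = -7 ⇒ p = 1/2, and the value is (-9)·(1/2) + 8 = 7/2.
For Column: with q = P(L), equating R1's and R2's payoffs gives −7q + 6 = 7q + 1 ⇒ q = 5/14.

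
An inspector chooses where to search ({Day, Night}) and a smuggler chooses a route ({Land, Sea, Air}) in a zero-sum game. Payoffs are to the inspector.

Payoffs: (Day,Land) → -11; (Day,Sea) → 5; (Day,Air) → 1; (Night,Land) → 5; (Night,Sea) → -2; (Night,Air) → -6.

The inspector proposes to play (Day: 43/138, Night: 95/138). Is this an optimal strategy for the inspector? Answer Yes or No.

No

Against Land this mix gives (43/138)·(-11) + (95/138)·5 = 1/69.
Against Sea this mix gives (43/138)·5 + (95/138)·(-2) = 25/138.
Against Air this mix gives (43/138)·1 + (95/138)·(-6) = -527/138.
The smuggler will play Air, holding the inspector to -527/138. Shifting weight toward the row that does better against Air would raise this floor (the equalizing mix achieves -61/23 against both Air and Land), so the proposed strategy is not optimal.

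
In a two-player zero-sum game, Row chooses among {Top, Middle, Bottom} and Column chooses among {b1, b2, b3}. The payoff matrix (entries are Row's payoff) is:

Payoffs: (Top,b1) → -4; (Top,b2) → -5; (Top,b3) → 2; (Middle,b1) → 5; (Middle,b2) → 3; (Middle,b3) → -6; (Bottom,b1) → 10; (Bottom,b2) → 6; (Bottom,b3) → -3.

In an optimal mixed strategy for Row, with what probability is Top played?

9/16

Row minima: Top → -5, Middle → -6, Bottom → -3; maximin = -3.
Column maxima: b1 → 10, b2 → 6, b3 → 2; minimax = 2.
-3 ≠ 2, so there is no saddle point; optimal play is mixed.
Middle is strictly dominated by Bottom, so Row never plays it.
b1 is strictly dominated by b2 (it gives Row strictly more in every row), so Column never plays it.
On the remaining 2×2 (Top, Bottom vs b2, b3):
Let Row play Top with probability p. Expected payoff against b2: (-5)p + 6(1−p) = −11p + 6; against b3: 2p + (-3)(1−p) = 5p − 3.
Setting these equal: −11p + 6 = 5p − 3 ⇒ −16p = -9 ⇒ p = 9/16, and the value is (-11)·(9/16) + 6 = -3/16.
For Column: with q = P(b2), equating Top's and Bottom's payoffs gives −7q + 2 = 9q − 3 ⇒ q = 5/16.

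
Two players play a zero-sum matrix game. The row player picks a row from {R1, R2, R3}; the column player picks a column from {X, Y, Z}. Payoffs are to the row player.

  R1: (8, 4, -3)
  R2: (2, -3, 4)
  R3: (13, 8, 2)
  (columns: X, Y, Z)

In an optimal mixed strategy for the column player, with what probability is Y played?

Row minima: R1 → -3, R2 → -3, R3 → 2; maximin = 2.
Column maxima: X → 13, Y → 8, Z → 4; minimax = 4.
2 ≠ 4, so there is no saddle point; optimal play is mixed.
R1 is strictly dominated by R3, so the row player never plays it.
X is strictly dominated by Y (it gives the row player strictly more in every row), so the column player never plays it.
On the remaining 2×2 (R2, R3 vs Y, Z):
Let the row player play R2 with probability p. Expected payoff against Y: (-3)p + 8(1−p) = −11p + 8; against Z: 4p + 2(1−p) = 2p + 2.
Setting these equal: −11p + 8 = 2p + 2 ⇒ −13p = -6 ⇒ p = 6/13, and the value is (-11)·(6/13) + 8 = 38/13.
For the column player: with q = P(Y), equating R2's and R3's payoffs gives −7q + 4 = 6q + 2 ⇒ q = 2/13.

2/13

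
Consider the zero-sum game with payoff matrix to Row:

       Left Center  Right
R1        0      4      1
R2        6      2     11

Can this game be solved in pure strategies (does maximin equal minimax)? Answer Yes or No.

No

Row minima: R1 → 0, R2 → 2; maximin = 2.
Column maxima: Left → 6, Center → 4, Right → 11; minimax = 4.
2 ≠ 4, so no pure-strategy equilibrium exists.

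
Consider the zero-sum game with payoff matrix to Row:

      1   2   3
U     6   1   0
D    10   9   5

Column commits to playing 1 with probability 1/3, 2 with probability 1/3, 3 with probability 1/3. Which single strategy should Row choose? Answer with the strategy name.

Expected payoff of U: (1/3)·6 + (1/3)·1 + (1/3)·0 = 7/3.
Expected payoff of D: (1/3)·10 + (1/3)·9 + (1/3)·5 = 8.
The largest is 8, so Row's best response is D.

D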